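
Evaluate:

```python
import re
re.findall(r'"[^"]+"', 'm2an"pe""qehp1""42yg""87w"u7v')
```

['"pe"', '"qehp1"', '"42yg"', '"87w"']

`findall` yields the raw match text (4 of them) because the pattern has no groups.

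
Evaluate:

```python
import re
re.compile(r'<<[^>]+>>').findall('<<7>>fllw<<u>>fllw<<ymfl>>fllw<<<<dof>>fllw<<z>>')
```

['<<7>>', '<<u>>', '<<ymfl>>', '<<<<dof>>', '<<z>>']

Matches: at [0:5] → '<<7>>'; at [9:14] → '<<u>>'; at [18:26] → '<<ymfl>>'; at [30:39] → '<<<<dof>>'; at [43:48] → '<<z>>'.
`findall` yields the raw match text (5 of them) because the pattern has no groups.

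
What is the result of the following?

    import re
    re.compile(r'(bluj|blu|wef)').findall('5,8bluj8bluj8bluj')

['bluj', 'bluj', 'bluj']

`|` is ordered: at each position the engine commits to the first alternative that works.
One capturing group, so `findall` returns just the captured substring from each match — 3 in all.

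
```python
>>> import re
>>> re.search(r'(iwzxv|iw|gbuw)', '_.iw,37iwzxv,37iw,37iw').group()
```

'iw'

The match spans [2:4] → 'iw'.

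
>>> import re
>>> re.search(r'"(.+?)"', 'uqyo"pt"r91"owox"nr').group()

'"pt"'

The match spans [4:8] → '"pt"'.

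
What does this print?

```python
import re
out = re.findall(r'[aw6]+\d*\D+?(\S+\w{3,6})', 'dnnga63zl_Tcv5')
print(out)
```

['l_Tcv5']

This matches one or more of one of [aw6], then zero or more of a digit; then one or more of a non-digit (lazy); then one or more of a non-whitespace character, then 3 to 6 of a word character (captured).
Lazy quantifiers expand one character at a time until the remainder of the pattern can match.
Matches: at [4:14] match 'a63zl_Tcv5', group 1 = 'l_Tcv5'.
Because there's exactly one group, `findall` drops the full match and keeps group 1 from the one hit.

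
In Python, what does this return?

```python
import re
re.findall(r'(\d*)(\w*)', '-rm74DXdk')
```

[('', ''), ('', 'rm74DXdk'), ('', '')]

Multiple groups make `findall` return tuples — one 2-tuple for each match.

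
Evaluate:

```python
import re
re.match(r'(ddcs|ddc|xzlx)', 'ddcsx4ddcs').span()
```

Alternation tries branches left to right and keeps the first one that lets the overall match succeed at that position.
`re.match` won't scan ahead — the pattern has to work from the very first character.
The match spans [0:4] → 'ddcs'.
Captured: group 1 = 'ddcs'.

(0, 4)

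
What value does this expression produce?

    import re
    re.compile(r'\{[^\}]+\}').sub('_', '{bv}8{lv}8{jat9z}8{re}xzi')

Each match is replaced by '_'.

'_8_8_8_xzi'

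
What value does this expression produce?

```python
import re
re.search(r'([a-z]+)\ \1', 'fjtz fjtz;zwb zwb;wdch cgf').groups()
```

('fjtz',)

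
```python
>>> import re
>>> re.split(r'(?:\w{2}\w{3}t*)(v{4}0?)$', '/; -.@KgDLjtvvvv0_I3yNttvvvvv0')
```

['/; -.@KgDLjtvvvv0_I3', 'vvvv0', '']

The pattern matches exactly 2 of a word character, then exactly 3 of a word character, then zero or more of a literal 't' (non-capturing group); then exactly 4 of a literal 'v', then optionally the literal '0' (captured); then anchored at the end.
Matches to split on: at [20:30] → 'yNttvvvvv0'.
Because the pattern has a capturing group, `split` also inserts each captured text between the pieces.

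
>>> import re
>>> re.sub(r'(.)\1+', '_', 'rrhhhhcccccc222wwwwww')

The backreference `\1` re-matches whatever the first group consumed, character for character.
Each match is replaced by '_'.

'_____'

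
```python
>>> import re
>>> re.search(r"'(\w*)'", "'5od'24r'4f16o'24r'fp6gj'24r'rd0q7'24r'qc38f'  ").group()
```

"'5od'"

`re.search` tries every starting position until one works.
The match spans [0:5] → "'5od'".
Captured: group 1 = '5od'.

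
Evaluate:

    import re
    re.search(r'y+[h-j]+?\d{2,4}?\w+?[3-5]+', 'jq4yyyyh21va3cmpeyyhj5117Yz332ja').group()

This matches one or more of a literal 'y', then one or more of a character in [h-j] (lazy), then 2 to 4 of a digit (lazy); then one or more of a word character (lazy); then one or more of a character in [3-5].
Because the quantifier is non-greedy, it stops expanding at the earliest point where the rest of the pattern can succeed.
Unlike `match`, `search` isn't anchored — it looks for the pattern anywhere in the string.
The match spans [3:13] → 'yyyyh21va3'.

'yyyyh21va3'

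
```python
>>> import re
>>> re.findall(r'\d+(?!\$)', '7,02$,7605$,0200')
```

['7', '0', '760', '0200']

`(?!…)`/`(?<!…)` only lets a position through if the neighbouring text does NOT match; no characters are consumed.
Matches: at [0:1] → '7'; at [2:3] → '0'; at [6:9] → '760'; at [12:16] → '0200'.
Since nothing is captured, `findall` lists the 4 matched substrings directly.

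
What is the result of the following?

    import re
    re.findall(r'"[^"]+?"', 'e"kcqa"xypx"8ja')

['"kcqa"']

Scanning left to right: at [1:7] → '"kcqa"'.
Since nothing is captured, `findall` lists the 1 matched substring directly.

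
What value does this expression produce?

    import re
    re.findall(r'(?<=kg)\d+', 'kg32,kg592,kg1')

['32', '592', '1']

The positive lookaround only admits positions where the adjacent text matches; those characters stay outside the span.
Scanning left to right: at [2:4] → '32'; at [7:10] → '592'; at [13:14] → '1'.
Since nothing is captured, `findall` lists the 3 matched substrings directly.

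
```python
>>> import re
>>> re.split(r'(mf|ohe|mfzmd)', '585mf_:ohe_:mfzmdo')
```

['585', 'mf', '_:', 'ohe', '_:', 'mf', 'zmdo']

`|` is ordered: at each position the engine commits to the first alternative that works.
Matches to split on: at [3:5] → 'mf'; at [7:10] → 'ohe'; at [12:14] → 'mf'.
Because the pattern has a capturing group, `split` also inserts each captured text between the pieces.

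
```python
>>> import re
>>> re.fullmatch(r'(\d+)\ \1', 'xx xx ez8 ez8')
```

None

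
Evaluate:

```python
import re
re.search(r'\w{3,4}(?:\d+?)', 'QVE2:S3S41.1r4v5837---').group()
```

'QVE2'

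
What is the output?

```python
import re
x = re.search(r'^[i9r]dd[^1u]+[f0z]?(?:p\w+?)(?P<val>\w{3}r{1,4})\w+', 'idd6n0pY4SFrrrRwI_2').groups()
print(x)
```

This matches anchored at the start of the string; then one of [i9r], then the literal 'dd'; then one or more of any character except [1u], then optionally one of [f0z]; then the literal 'p', then one or more of a word character (lazy) (non-capturing group); then exactly 3 of a word character, then 1 to 4 of the literal 'r' (captured as 'val'); then one or more of a word character.
A non-greedy quantifier consumes as few characters as it can — just enough that the remainder of the pattern still matches from where it stops; whatever follows it matches normally.
Unlike `match`, `search` isn't anchored — it looks for the pattern anywhere in the string.
The match spans [0:19] → 'idd6n0pY4SFrrrRwI_2'.
Captured: group 1 = '4SFrrr'.

('4SFrrr',)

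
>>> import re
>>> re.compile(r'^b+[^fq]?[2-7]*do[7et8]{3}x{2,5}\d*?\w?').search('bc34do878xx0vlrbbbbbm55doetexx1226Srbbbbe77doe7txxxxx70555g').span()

(0, 12)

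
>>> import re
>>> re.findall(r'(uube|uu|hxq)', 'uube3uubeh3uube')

['uube', 'uube', 'uube']

Alternation tries branches left to right and keeps the first one that lets the overall match succeed at that position.
Matches: at [0:4] match 'uube', group 1 = 'uube'; at [5:9] match 'uube', group 1 = 'uube'; at [11:15] match 'uube', group 1 = 'uube'.
With a single group, `findall` returns only what that group captured — 3 items.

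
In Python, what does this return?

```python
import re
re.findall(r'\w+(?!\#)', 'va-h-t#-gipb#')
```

['va', 'h', 'gip']

`(?!…)`/`(?<!…)` only lets a position through if the neighbouring text does NOT match; no characters are consumed.
`findall` yields the raw match text (3 of them) because the pattern has no groups.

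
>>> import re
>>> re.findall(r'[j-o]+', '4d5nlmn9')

This matches one or more of a character in [j-o].
Since nothing is captured, `findall` lists the 1 matched substring directly.

['nlmn']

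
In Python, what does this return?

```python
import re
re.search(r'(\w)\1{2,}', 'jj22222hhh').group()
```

After group 1 captures some text, `\1` only succeeds where that same text appears again.
`re.search` scans for the first position where the pattern succeeds.
The match spans [2:7] → '22222'.
Captured: group 1 = '2'.

'22222'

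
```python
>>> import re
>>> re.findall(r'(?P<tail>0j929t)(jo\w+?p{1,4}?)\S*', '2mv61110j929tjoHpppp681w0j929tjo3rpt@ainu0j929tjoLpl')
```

2 groups means the one result is a tuple of 2 captured strings — 1 here.

[('0j929t', 'joHp')]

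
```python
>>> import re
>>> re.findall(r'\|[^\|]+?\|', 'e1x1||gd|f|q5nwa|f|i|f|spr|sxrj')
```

No capturing groups, so `findall` returns the 4 full match strings.

['|gd|', '|q5nwa|', '|i|', '|spr|']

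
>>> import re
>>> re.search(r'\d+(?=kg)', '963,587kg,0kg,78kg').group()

'587'

The `(?=…)`/`(?<=…)` assertion just peeks at neighbouring text; it doesn't advance the match position.
The match spans [4:7] → '587'.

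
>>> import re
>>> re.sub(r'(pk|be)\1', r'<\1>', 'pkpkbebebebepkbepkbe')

'<pk><be><be>pkbepkbe'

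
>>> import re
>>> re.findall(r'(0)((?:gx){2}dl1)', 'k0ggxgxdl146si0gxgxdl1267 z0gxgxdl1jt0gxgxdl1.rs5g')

[('0', 'gxgxdl1'), ('0', 'gxgxdl1'), ('0', 'gxgxdl1')]

The pattern matches a literal '0' (captured); then the literal 'gx' repeated 2 times, then the literal 'dl1' (captured).
With 2 capturing groups, `findall` returns a 2-tuple per match.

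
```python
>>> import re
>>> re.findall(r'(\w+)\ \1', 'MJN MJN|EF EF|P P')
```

The backreference `\1` re-matches whatever the first group consumed, character for character.
Scanning left to right: at [0:7] match 'MJN MJN', group 1 = 'MJN'; at [8:13] match 'EF EF', group 1 = 'EF'; at [14:17] match 'P P', group 1 = 'P'.
One capturing group, so `findall` returns just the captured substring from each match — 3 in all.

['MJN', 'EF', 'P']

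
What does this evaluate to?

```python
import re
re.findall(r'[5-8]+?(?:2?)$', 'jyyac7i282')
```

['82']

This matches one or more of a character in [5-8] (lazy); then optionally a literal '2' (non-capturing group); then anchored at the end.
Walking the string: at [8:10] → '82'.
No capturing groups, so `findall` returns the 1 full match string.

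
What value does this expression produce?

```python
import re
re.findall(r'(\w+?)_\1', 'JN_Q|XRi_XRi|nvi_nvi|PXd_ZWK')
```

`\1` has to match the exact text group 1 already captured.
Matches: at [5:12] match 'XRi_XRi', group 1 = 'XRi'; at [13:20] match 'nvi_nvi', group 1 = 'nvi'.
Because there's exactly one group, `findall` drops the full match and keeps group 1 from each hit.

['XRi', 'nvi']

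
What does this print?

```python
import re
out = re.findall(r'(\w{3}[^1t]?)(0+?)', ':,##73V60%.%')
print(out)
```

[('73V6', '0')]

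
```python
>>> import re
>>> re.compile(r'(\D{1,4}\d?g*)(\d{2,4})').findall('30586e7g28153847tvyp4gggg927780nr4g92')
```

The pattern matches 1 to 4 of a non-digit, then optionally a digit, then zero or more of the literal 'g' (captured); then 2 to 4 of a digit (captured).
Scanning left to right: at [5:12] match 'e7g2815', groups = ('e7g', '2815'); at [16:29] match 'tvyp4gggg9277', groups = ('tvyp4gggg', '9277'); at [31:37] match 'nr4g92', groups = ('nr4g', '92').
2 groups means each result is a tuple of 2 captured strings — 3 here.

[('e7g', '2815'), ('tvyp4gggg', '9277'), ('nr4g', '92')]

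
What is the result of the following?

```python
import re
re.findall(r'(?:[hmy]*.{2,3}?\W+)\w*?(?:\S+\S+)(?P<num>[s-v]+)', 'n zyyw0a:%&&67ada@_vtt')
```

['t']

The pattern matches zero or more of one of [hmy], then 2 to 3 of any character (lazy), then one or more of a non-word character (non-capturing group); then zero or more of a word character (lazy); then one or more of a non-whitespace character, then one or more of a non-whitespace character (non-capturing group); then one or more of a character in [s-v] (captured as 'num').
Scanning left to right: at [3:22] match 'yyw0a:%&&67ada@_vtt', group 1 = 't'.
One capturing group, so `findall` returns just the captured substring from the one match — 1 in all.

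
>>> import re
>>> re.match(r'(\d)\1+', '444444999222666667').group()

`match` is anchored at position 0; if the pattern doesn't fit there, it returns None.
The match spans [0:6] → '444444'.

'444444'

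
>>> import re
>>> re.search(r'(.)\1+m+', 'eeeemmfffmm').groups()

('e',)

The match spans [0:6] → 'eeeemm'.
Captured: group 1 = 'e'.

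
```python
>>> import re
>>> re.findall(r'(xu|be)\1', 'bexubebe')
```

['be']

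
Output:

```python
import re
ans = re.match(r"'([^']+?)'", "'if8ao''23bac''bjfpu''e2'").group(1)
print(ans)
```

if8ao

With `match`, the pattern is implicitly anchored at the beginning.
The match spans [0:7] → "'if8ao'".
Captured: group 1 = 'if8ao'.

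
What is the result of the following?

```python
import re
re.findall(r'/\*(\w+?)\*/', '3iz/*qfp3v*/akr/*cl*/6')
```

Matches: at [3:12] match '/*qfp3v*/', group 1 = 'qfp3v'; at [15:21] match '/*cl*/', group 1 = 'cl'.
One capturing group, so `findall` returns just the captured substring from each match — 2 in all.

['qfp3v', 'cl']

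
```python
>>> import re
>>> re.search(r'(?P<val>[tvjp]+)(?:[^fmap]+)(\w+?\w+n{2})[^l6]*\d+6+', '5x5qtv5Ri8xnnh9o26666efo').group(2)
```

The pattern matches one or more of one of [tvjp] (captured as 'val'); then one or more of any character except [fmap] (non-capturing group); then one or more of a word character (lazy), then one or more of a word character, then exactly 2 of a literal 'n' (captured); then zero or more of any character except [l6], then one or more of a digit, then one or more of a literal '6'.
Unlike `match`, `search` isn't anchored — it looks for the pattern anywhere in the string.
The match spans [4:21] → 'tv5Ri8xnnh9o26666'.
Captured: group 1 = 'tv', group 2 = '8xnn'.

'8xnn'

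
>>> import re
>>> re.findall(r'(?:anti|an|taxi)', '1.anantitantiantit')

['an', 'anti', 'anti', 'anti']

Alternation isn't longest-match — the leftmost alternative that fits at this position is chosen.
Scanning left to right: at [2:4] → 'an'; at [4:8] → 'anti'; at [9:13] → 'anti'; at [13:17] → 'anti'.
With no groups in the pattern, `findall` gives back each whole match — 4 here.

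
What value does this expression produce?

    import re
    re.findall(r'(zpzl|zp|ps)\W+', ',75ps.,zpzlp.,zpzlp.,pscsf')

Walking the string: at [3:7] match 'ps.,', group 1 = 'ps'.
One capturing group, so `findall` returns just the captured substring from the one match — 1 in all.

['ps']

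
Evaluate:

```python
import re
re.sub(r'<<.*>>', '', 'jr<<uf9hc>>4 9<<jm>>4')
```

'jr4'

Matches: at [2:20] → '<<uf9hc>>4 9<<jm>>'.
Each match is replaced by ''.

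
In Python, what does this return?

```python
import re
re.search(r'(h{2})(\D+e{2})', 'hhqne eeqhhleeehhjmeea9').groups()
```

This matches exactly 2 of a literal 'h' (captured); then one or more of a non-digit, then exactly 2 of a literal 'e' (captured).
`search` walks the string left to right and returns the first match it finds.
The match spans [0:21] → 'hhqne eeqhhleeehhjmee'.
Captured: group 1 = 'hh', group 2 = 'qne eeqhhleeehhjmee'.

('hh', 'qne eeqhhleeehhjmee')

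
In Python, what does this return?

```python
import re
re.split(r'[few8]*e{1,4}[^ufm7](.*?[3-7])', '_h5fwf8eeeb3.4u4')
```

['_h5', '3', '.4u4']

Lazy quantifiers expand one character at a time until the remainder of the pattern can match.
With a capturing group present, the delimiter's captured portion is kept in the result list.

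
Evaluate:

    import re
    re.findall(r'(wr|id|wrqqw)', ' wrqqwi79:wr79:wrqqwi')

The regex engine tests alternatives in the order written; an earlier branch that matches wins even if a later one would match more.
With a single group, `findall` returns only what that group captured — 3 items.

['wr', 'wr', 'wr']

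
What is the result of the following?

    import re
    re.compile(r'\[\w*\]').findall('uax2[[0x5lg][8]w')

['[0x5lg]', '[8]']

Matches: at [5:12] → '[0x5lg]'; at [12:15] → '[8]'.
No capturing groups, so `findall` returns the 2 full match strings.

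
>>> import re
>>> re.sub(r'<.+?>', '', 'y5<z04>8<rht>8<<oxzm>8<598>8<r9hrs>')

'y58888'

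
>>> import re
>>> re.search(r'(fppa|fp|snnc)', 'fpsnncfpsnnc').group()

`search` walks the string left to right and returns the first match it finds.
The match spans [0:2] → 'fp'.
Captured: group 1 = 'fp'.

'fp'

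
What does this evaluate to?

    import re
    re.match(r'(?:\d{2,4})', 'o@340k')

None

Pattern: 2 to 4 of a digit (non-capturing group).
`re.match` only tries the pattern at the start of the string.
Here the string doesn't start with a match, so the call returns None.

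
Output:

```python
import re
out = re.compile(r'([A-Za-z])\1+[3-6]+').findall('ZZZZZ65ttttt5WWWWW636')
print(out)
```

The backreference `\1` re-matches whatever the first group consumed, character for character.
Scanning left to right: at [0:7] match 'ZZZZZ65', group 1 = 'Z'; at [7:13] match 'ttttt5', group 1 = 't'; at [13:21] match 'WWWWW636', group 1 = 'W'.
One capturing group, so `findall` returns just the captured substring from each match — 3 in all.

['Z', 't', 'W']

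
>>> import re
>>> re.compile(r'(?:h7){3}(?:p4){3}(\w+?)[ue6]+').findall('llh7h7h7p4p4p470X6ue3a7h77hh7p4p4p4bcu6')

The pattern matches the literal 'h7' repeated 3 times, then the literal 'p4' repeated 3 times; then one or more of a word character (lazy) (captured); then one or more of one of [ue6].
Matches: at [2:20] match 'h7h7h7p4p4p470X6ue', group 1 = '70X'.
With a single group, `findall` returns only what that group captured — 1 item.

['70X']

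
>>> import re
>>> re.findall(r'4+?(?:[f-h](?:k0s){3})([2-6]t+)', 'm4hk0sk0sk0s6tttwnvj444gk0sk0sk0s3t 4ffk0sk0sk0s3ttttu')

One capturing group, so `findall` returns just the captured substring from each match — 2 in all.

['6ttt', '3t']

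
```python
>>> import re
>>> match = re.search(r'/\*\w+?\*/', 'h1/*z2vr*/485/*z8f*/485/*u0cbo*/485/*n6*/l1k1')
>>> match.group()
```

Unlike `match`, `search` isn't anchored — it looks for the pattern anywhere in the string.
The match spans [2:10] → '/*z2vr*/'.

'/*z2vr*/'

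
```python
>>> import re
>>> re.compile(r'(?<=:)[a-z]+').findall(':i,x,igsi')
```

Because the assertion is zero-width, the text it checks is not consumed and won't appear in the result.
Since nothing is captured, `findall` lists the 1 matched substring directly.

['i']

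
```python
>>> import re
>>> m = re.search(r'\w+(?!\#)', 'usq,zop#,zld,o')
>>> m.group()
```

'usq'

The negative lookaround is zero-width — it rules out positions where the adjacent text would match, without consuming anything.
`re.search` scans for the first position where the pattern succeeds.
The match spans [0:3] → 'usq'.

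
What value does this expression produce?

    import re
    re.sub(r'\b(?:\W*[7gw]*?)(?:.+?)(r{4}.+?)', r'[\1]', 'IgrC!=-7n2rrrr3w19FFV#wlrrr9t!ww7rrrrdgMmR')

This matches a word boundary (`\b`, zero-width); then zero or more of a non-word character, then zero or more of one of [7gw] (lazy) (non-capturing group); then one or more of any character (lazy) (non-capturing group); then exactly 4 of the literal 'r', then one or more of any character (lazy) (captured).
Matches: at [0:15] → 'IgrC!=-7n2rrrr3'; at [21:38] → '#wlrrr9t!ww7rrrrd'.
Each match is replaced using the text its own group 1 captured.

'[rrrr3]w19FFV[rrrrd]gMmR'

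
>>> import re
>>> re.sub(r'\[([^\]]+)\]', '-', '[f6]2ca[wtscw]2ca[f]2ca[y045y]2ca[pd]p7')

`sub` substitutes '-' at each match site.

'-2ca-2ca-2ca-2ca-p7'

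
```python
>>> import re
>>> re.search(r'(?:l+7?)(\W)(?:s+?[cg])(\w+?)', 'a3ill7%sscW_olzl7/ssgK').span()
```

This matches one or more of a literal 'l', then optionally a literal '7' (non-capturing group); then a non-word character (captured); then one or more of the literal 's' (lazy), then one of [cg] (non-capturing group); then one or more of a word character (lazy) (captured).
A non-greedy quantifier consumes as few characters as it can — just enough that the remainder of the pattern still matches from where it stops; whatever follows it matches normally.
`re.search` tries every starting position until one works.
The match spans [3:11] → 'll7%sscW'.
Captured: group 1 = '%', group 2 = 'W'.

(3, 11)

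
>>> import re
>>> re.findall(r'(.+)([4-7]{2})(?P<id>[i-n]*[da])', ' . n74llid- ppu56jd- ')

3 groups means the one result is a tuple of 3 captured strings — 1 here.

[(' . n74llid- ppu', '56', 'jd')]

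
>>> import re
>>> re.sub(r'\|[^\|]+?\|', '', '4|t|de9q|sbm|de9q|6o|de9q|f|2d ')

'4de9qde9qde9q2d '

`sub` substitutes '' at each match site.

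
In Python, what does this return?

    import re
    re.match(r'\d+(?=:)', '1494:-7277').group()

'1494'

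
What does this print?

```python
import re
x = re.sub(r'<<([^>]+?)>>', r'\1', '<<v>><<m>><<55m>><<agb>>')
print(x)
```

vm55magb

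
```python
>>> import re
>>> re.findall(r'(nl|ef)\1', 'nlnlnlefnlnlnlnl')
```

['nl', 'nl', 'nl']

`\1` has to match the exact text group 1 already captured.
With a single group, `findall` returns only what that group captured — 3 items.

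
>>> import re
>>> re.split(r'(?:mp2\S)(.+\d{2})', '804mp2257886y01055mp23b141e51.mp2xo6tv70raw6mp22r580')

['804', '57886y01055mp23b141e51.mp2xo6tv70raw6mp22r580', '']

Pattern: the literal 'mp2', then a non-whitespace character (non-capturing group); then one or more of any character, then exactly 2 of a digit (captured).
The group in the pattern means `split` returns the separators' captures alongside the pieces.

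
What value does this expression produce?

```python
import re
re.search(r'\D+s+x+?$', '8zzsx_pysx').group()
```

'zzsx_pysx'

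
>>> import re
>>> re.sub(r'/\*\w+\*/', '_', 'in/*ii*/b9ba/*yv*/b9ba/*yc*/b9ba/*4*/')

'in_b9ba_b9ba_b9ba_'

`sub` substitutes '_' at each match site.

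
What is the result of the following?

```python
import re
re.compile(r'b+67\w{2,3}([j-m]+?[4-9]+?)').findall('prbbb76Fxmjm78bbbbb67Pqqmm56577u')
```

A `+?`/`*?`/`{m,n}?` starts at its minimum and grows only as far as needed for what follows to match.
`findall` collects group 1 from the one match (1 total).

['mm5']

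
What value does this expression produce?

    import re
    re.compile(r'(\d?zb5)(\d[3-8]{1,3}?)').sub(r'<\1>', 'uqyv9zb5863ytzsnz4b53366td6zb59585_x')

'uqyv<9zb5>3ytzsnz4b53366td<6zb5>85_x'

Because the quantifier is non-greedy, it stops expanding at the earliest point where the rest of the pattern can succeed.
`\1` in the replacement pulls in group 1's text for each match.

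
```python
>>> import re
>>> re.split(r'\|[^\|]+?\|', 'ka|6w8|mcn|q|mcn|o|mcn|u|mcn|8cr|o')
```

Splitting on the pattern gives 6 pieces.

['ka', 'mcn', 'mcn', 'mcn', 'mcn', 'o']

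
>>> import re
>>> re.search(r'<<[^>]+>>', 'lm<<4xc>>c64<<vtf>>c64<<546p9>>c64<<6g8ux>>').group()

'<<4xc>>'

The match spans [2:9] → '<<4xc>>'.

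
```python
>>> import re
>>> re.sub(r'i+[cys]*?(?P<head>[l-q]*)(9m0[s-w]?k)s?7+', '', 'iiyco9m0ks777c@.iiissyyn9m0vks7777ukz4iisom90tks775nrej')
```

`sub` substitutes '' at each match site.

'c@.ukz4iisom90tks775nrej'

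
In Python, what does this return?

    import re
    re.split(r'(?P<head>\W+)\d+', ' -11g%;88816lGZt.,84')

This matches one or more of a non-word character (captured as 'head'); then one or more of a digit.
Matches to split on: at [0:4] → ' -11'; at [5:12] → '%;88816'; at [16:20] → '.,84'.
Because the pattern has a capturing group, `split` also inserts each captured text between the pieces.

['', ' -', 'g', '%;', 'lGZt', '.,', '']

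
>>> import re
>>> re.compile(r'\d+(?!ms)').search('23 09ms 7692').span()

The negative lookaround is zero-width — it rules out positions where the adjacent text would match, without consuming anything.
`re.search` scans for the first position where the pattern succeeds.
The match spans [0:2] → '23'.

(0, 2)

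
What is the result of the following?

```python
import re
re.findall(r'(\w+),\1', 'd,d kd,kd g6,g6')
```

A backreference is literal: `\1` must see the identical characters the first group matched.
Walking the string: at [0:3] match 'd,d', group 1 = 'd'; at [4:9] match 'kd,kd', group 1 = 'kd'; at [10:15] match 'g6,g6', group 1 = 'g6'.
With a single group, `findall` returns only what that group captured — 3 items.

['d', 'kd', 'g6']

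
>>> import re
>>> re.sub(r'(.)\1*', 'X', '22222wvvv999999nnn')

A backreference is literal: `\1` must see the identical characters the first group matched.
`sub` substitutes 'X' at each match site.

'XXXXX'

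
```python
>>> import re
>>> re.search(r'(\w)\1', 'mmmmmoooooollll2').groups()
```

('m',)

After group 1 captures some text, `\1` only succeeds where that same text appears again.
`search` walks the string left to right and returns the first match it finds.
The match spans [0:2] → 'mm'.
Captured: group 1 = 'm'.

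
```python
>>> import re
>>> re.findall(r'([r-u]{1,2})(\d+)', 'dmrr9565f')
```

[('rr', '9565')]

Multiple groups make `findall` return tuples — one 2-tuple for the one match.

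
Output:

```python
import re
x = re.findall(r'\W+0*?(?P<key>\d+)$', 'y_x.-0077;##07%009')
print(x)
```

A `+?`/`*?`/`{m,n}?` starts at its minimum and grows only as far as needed for what follows to match.
With a single group, `findall` returns only what that group captured — 1 item.

['009']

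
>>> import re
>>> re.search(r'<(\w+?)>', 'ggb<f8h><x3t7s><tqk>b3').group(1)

'f8h'

`re.search` scans for the first position where the pattern succeeds.
The match spans [3:8] → '<f8h>'.
Captured: group 1 = 'f8h'.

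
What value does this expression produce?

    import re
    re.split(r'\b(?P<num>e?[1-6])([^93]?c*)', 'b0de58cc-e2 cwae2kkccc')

['b0de58cc-', 'e2', ' c', 'wae2kkccc']

`re.split` interleaves the captured-group text with the surrounding fragments.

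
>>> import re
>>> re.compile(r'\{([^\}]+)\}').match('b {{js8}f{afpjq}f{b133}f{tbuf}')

None

`re.match` won't scan ahead — the pattern has to work from the very first character.
Here the pattern fails at index 0, so the call returns None.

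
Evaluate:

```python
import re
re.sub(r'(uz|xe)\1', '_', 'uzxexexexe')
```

A backreference is literal: `\1` must see the identical characters the first group matched.
Matches: at [2:6] → 'xexe'; at [6:10] → 'xexe'.
Every occurrence is swapped for '_'.

'uz__'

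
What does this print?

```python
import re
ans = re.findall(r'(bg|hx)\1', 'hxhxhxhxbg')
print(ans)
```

['hx', 'hx']

A backreference is literal: `\1` must see the identical characters the first group matched.
Scanning left to right: at [0:4] match 'hxhx', group 1 = 'hx'; at [4:8] match 'hxhx', group 1 = 'hx'.
`findall` collects group 1 from each match (2 total).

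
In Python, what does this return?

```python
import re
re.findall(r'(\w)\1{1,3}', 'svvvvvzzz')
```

['v', 'z']

The backreference `\1` re-matches whatever the first group consumed, character for character.
Scanning left to right: at [1:5] match 'vvvv', group 1 = 'v'; at [6:9] match 'zzz', group 1 = 'z'.
With a single group, `findall` returns only what that group captured — 2 items.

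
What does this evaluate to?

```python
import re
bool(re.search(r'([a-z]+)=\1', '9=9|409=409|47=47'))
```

A backreference is literal: `\1` must see the identical characters the first group matched.
`search` walks the string left to right and returns the first match it finds.
Here no position works, so the call returns None, and `bool(None)` is False.

False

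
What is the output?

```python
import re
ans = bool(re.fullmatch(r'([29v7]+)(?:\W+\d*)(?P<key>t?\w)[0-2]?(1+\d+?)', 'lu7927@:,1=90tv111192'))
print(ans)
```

The pattern matches one or more of one of [29v7] (captured); then one or more of a non-word character, then zero or more of a digit (non-capturing group); then optionally the literal 't', then a word character (captured as 'key'); then optionally a character in [0-2]; then one or more of a literal '1', then one or more of a digit (lazy) (captured).
`re.fullmatch` is like wrapping the pattern in `^…$` (in single-line mode).
Here the pattern can't cover the whole string, so the call returns None, and `bool(None)` is False.

False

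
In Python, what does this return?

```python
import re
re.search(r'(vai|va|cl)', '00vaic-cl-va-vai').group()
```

Branches in `(...|...)` are attempted left-to-right; the first branch that allows the whole pattern to succeed is taken.
`re.search` tries every starting position until one works.
The match spans [2:5] → 'vai'.
Captured: group 1 = 'vai'.

'vai'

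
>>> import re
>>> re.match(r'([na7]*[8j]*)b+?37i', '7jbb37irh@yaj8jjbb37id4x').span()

(0, 7)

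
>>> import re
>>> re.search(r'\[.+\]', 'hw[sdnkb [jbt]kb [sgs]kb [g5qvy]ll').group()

`re.search` scans for the first position where the pattern succeeds.
The match spans [2:32] → '[sdnkb [jbt]kb [sgs]kb [g5qvy]'.

'[sdnkb [jbt]kb [sgs]kb [g5qvy]'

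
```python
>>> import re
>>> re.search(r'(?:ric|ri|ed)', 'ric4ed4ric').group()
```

Alternation isn't longest-match — the leftmost alternative that fits at this position is chosen.
Unlike `match`, `search` isn't anchored — it looks for the pattern anywhere in the string.
The match spans [0:3] → 'ric'.

'ric'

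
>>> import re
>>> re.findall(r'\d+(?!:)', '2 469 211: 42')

The negative lookaround is zero-width — it rules out positions where the adjacent text would match, without consuming anything.
Matches: at [0:1] → '2'; at [2:5] → '469'; at [6:8] → '21'; at [11:13] → '42'.
Since nothing is captured, `findall` lists the 4 matched substrings directly.

['2', '469', '21', '42']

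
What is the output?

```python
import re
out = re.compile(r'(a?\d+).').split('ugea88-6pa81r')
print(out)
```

The pattern matches optionally a literal 'a', then one or more of a digit (captured); then any character.
Matches to split on: at [3:7] → 'a88-'; at [7:9] → '6p'; at [9:13] → 'a81r'.
With a capturing group present, the delimiter's captured portion is kept in the result list.

['uge', 'a88', '', '6', '', 'a81', '']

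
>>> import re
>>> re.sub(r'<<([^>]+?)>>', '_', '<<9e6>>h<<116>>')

Each match is replaced by '_'.

'_h_'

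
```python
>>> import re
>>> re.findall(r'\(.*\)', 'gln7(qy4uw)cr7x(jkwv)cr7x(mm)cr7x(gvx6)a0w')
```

Matches: at [4:39] → '(qy4uw)cr7x(jkwv)cr7x(mm)cr7x(gvx6)'.
`findall` yields the raw match text (1 of them) because the pattern has no groups.

['(qy4uw)cr7x(jkwv)cr7x(mm)cr7x(gvx6)']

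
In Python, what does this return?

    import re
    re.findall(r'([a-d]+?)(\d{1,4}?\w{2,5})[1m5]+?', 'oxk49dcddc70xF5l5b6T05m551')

[('dcddc', '70xF5l'), ('b', '6T05m5')]

Pattern: one or more of a character in [a-d] (lazy) (captured); then 1 to 4 of a digit (lazy), then 2 to 5 of a word character (captured); then one or more of one of [1m5] (lazy).
Scanning left to right: at [5:17] match 'dcddc70xF5l5', groups = ('dcddc', '70xF5l'); at [17:25] match 'b6T05m55', groups = ('b', '6T05m5').
`findall` packs the 2 group values into a tuple for every match.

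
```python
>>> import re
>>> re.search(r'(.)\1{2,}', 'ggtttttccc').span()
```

`\1` is not a pattern — it's the concrete string captured by group 1, re-applied verbatim.
Unlike `match`, `search` isn't anchored — it looks for the pattern anywhere in the string.
The match spans [2:7] → 'ttttt'.
Captured: group 1 = 't'.

(2, 7)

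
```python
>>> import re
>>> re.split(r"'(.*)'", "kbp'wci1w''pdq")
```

The group in the pattern means `split` returns the separators' captures alongside the pieces.

['kbp', "wci1w'", 'pdq']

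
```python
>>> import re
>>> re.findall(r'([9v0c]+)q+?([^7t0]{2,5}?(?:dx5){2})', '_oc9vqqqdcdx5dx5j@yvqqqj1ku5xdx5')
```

The `?` after the quantifier makes it lazy — it takes as little as possible before letting the rest of the pattern try.
With 2 capturing groups, `findall` returns a 2-tuple per match.

[('c9v', 'qqdcdx5dx5')]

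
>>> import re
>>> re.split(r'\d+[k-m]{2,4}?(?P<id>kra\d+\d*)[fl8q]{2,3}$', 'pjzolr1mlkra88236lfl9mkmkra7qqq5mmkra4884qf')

The group in the pattern means `split` returns the separators' captures alongside the pieces.

['pjzolr1mlkra88236lfl9mkmkra7qqq', 'kra4884', '']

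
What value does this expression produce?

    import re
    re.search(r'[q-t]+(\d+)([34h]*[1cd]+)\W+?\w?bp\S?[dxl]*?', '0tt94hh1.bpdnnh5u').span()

(1, 12)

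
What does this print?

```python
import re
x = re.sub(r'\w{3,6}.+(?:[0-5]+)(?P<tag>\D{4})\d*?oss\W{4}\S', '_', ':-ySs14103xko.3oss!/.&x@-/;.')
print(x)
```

Pattern: 3 to 6 of a word character, then one or more of any character; then one or more of a character in [0-5] (non-capturing group); then exactly 4 of a non-digit (captured as 'tag'); then zero or more of a digit (lazy); then the literal 'oss', then exactly 4 of a non-word character, then a non-whitespace character.
Each match is replaced by '_'.

:-_@-/;.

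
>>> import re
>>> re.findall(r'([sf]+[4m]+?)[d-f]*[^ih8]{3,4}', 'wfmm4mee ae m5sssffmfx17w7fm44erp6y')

Pattern: one or more of one of [sf], then one or more of one of [4m] (lazy) (captured); then zero or more of a character in [d-f], then 3 to 4 of any character except [ih8].
`findall` collects group 1 from each match (3 total).

['fm', 'sssffm', 'fm']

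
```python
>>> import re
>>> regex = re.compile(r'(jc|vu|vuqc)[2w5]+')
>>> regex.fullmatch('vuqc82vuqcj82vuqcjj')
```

`re.fullmatch` requires the pattern to consume the entire string.
Here the string isn't matched end-to-end, so the call returns None.

None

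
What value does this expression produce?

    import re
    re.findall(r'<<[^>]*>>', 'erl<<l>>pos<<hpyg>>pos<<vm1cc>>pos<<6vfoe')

['<<l>>', '<<hpyg>>', '<<vm1cc>>']

Scanning left to right: at [3:8] → '<<l>>'; at [11:19] → '<<hpyg>>'; at [22:31] → '<<vm1cc>>'.
With no groups in the pattern, `findall` gives back each whole match — 3 here.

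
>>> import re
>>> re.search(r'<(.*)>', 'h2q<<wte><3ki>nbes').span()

The match spans [3:14] → '<<wte><3ki>'.

(3, 14)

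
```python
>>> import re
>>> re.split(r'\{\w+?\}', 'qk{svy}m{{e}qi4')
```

['qk', 'm{', 'qi4']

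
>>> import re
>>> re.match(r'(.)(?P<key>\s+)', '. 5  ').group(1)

'.'

Pattern: any character (captured); then one or more of whitespace (captured as 'key').
`re.match` won't scan ahead — the pattern has to work from the very first character.
The match spans [0:2] → '. '.
Captured: group 1 = '.', group 2 = ' '.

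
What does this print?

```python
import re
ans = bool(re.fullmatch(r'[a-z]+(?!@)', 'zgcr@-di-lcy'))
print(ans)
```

False

`fullmatch` succeeds only if the pattern covers the string from start to end.
Here the string isn't matched end-to-end, so the call returns None, and `bool(None)` is False.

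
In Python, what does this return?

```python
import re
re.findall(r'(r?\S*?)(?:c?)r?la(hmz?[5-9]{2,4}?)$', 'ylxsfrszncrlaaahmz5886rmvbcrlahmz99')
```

The pattern matches optionally the literal 'r', then zero or more of a non-whitespace character (lazy) (captured); then optionally a literal 'c' (non-capturing group); then optionally a literal 'r', then the literal 'la'; then the literal 'hm', then optionally a literal 'z', then 2 to 4 of a character in [5-9] (lazy) (captured); then anchored at the end.
Because the quantifier is non-greedy, it stops expanding at the earliest point where the rest of the pattern can succeed.
Walking the string: at [0:35] match 'ylxsfrszncrlaaahmz5886rmvbcrlahmz99', groups = ('ylxsfrszncrlaaahmz5886rmvb', 'hmz99').
`findall` packs the 2 group values into a tuple for every match.

[('ylxsfrszncrlaaahmz5886rmvb', 'hmz99')]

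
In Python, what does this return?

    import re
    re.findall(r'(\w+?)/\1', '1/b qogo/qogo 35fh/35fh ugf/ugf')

['qogo', '35fh', 'ugf']

The backreference `\1` re-matches whatever the first group consumed, character for character.
Because there's exactly one group, `findall` drops the full match and keeps group 1 from each hit.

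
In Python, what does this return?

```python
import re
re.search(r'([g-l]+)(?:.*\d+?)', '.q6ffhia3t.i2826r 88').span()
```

The match spans [5:20] → 'hia3t.i2826r 88'.

(5, 20)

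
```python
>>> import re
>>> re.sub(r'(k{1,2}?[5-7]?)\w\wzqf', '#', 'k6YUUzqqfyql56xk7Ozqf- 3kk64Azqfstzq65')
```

'k6YUUzqqfyql56x#- 3#stzq65'

This matches 1 to 2 of the literal 'k' (lazy), then optionally a character in [5-7] (captured); then a word character, then a word character, then the literal 'zqf'.
Matches: at [15:21] → 'k7Ozqf'; at [24:32] → 'kk64Azqf'.
Every occurrence is swapped for '#'.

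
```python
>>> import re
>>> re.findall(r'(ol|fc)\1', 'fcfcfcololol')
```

['fc', 'ol']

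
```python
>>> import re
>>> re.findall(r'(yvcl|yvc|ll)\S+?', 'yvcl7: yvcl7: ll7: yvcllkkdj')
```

['yvcl', 'yvcl', 'll', 'yvcl']

`|` is ordered: at each position the engine commits to the first alternative that works.
Matches: at [0:5] match 'yvcl7', group 1 = 'yvcl'; at [7:12] match 'yvcl7', group 1 = 'yvcl'; at [14:17] match 'll7', group 1 = 'll'; at [19:24] match 'yvcll', group 1 = 'yvcl'.
With a single group, `findall` returns only what that group captured — 4 items.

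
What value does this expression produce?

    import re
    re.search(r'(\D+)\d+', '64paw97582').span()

Pattern: one or more of a non-digit (captured); then one or more of a digit.
Unlike `match`, `search` isn't anchored — it looks for the pattern anywhere in the string.
The match spans [2:10] → 'paw97582'.
Captured: group 1 = 'paw'.

(2, 10)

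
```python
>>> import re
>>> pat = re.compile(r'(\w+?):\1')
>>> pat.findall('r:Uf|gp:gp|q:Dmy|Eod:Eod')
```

['gp', 'Eod']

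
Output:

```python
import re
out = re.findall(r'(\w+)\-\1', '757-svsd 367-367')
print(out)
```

`\1` has to match the exact text group 1 already captured.
One capturing group, so `findall` returns just the captured substring from the one match — 1 in all.

['367']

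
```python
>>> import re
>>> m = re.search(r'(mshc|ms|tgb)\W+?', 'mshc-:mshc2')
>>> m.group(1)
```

'mshc'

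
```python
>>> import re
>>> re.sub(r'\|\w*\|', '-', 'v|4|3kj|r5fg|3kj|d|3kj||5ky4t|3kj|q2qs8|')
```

'v-3kj-3kj-3kj-5ky4t-q2qs8|'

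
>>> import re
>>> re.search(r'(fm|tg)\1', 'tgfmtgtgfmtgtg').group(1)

The backreference `\1` re-matches whatever the first group consumed, character for character.
`re.search` scans for the first position where the pattern succeeds.
The match spans [4:8] → 'tgtg'.
Captured: group 1 = 'tg'.

'tg'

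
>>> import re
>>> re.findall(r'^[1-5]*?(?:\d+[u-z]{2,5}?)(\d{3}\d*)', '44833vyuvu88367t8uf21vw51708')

['88367']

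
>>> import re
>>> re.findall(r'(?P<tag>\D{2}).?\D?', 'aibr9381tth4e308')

['ai', 'tt']

This matches exactly 2 of a non-digit (captured as 'tag'); then optionally any character, then optionally a non-digit.
Walking the string: at [0:4] match 'aibr', group 1 = 'ai'; at [8:11] match 'tth', group 1 = 'tt'.
One capturing group, so `findall` returns just the captured substring from each match — 2 in all.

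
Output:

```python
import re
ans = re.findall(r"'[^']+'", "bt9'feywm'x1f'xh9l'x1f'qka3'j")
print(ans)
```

["'feywm'", "'xh9l'", "'qka3'"]

With no groups in the pattern, `findall` gives back each whole match — 3 here.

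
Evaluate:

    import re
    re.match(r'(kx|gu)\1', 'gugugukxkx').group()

'gugu'

`match` is anchored at position 0; if the pattern doesn't fit there, it returns None.
The match spans [0:4] → 'gugu'.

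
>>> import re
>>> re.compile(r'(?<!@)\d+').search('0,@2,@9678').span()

(0, 1)

The negative lookahead/lookbehind blocks any match where the forbidden context is present.
`re.search` tries every starting position until one works.
The match spans [0:1] → '0'.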